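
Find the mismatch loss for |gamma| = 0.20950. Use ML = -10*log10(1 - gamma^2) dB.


ML = -10 * log10(1 - 0.20950^2) = -10 * log10(0.95610975) = 0.1949 dB

0.1949 dB


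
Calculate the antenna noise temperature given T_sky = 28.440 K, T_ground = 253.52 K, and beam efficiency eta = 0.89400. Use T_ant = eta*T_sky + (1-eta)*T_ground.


T_ant = 0.89400 * 28.440 + (1 - 0.89400) * 253.52 = 52.30 K

52.30 K


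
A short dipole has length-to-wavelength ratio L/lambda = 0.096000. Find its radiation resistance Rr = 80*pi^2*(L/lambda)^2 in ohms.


Rr = 80 * pi^2 * (0.096000)^2 = 80 * 9.869604 * 9.216000e-03 = 7.277 ohm

7.277 ohm


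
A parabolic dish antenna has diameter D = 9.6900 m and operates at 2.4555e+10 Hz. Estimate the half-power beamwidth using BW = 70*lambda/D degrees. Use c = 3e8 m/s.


lambda = c / f = 3.0000e+08 / 2.4555e+10 = 0.01221747 m
BW = 70 * 0.01221747 / 9.6900 = 0.08826 deg

0.08826 deg


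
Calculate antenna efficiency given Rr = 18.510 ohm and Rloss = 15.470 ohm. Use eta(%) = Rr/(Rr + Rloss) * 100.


eta = 18.510 / (18.510 + 15.470) * 100 = 54.47%

54.47%


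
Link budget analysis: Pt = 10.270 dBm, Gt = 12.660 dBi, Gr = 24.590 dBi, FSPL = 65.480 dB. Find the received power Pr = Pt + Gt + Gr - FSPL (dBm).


Pr = 10.270 + 12.660 + 24.590 - 65.480 = -17.96 dBm

-17.96 dBm


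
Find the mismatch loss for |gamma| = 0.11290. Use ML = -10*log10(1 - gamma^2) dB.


ML = -10 * log10(1 - 0.11290^2) = -10 * log10(0.98725359) = 0.05571 dB

0.05571 dB


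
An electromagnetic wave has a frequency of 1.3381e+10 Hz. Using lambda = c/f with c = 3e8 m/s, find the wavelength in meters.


lambda = c / f = 3.0000e+08 / 1.3381e+10 = 0.02242 m

0.02242 m


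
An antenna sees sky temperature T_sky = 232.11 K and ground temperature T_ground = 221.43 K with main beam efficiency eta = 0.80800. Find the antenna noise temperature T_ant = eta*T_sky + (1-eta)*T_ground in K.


T_ant = 0.80800 * 232.11 + (1 - 0.80800) * 221.43 = 230.1 K

230.1 K


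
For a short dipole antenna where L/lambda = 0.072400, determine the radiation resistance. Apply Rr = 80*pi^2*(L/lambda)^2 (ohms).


Rr = 80 * pi^2 * (0.072400)^2 = 80 * 9.869604 * 5.241760e-03 = 4.139 ohm

4.139 ohm


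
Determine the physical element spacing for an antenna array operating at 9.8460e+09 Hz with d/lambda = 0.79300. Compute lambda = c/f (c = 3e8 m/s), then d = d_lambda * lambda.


lambda = c / f = 3.0000e+08 / 9.8460e+09 = 0.03046923 m
d = 0.79300 * 0.03046923 = 0.02416 m

0.02416 m


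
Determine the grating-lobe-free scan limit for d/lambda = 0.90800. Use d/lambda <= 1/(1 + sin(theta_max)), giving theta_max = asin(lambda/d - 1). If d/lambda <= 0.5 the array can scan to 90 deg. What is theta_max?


lambda/d - 1 = 1/0.90800 - 1 = 0.1013216
theta_max = asin(0.1013216) = 5.815 deg

5.815 deg


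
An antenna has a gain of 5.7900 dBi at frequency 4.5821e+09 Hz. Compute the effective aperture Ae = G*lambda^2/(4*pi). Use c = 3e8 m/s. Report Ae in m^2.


lambda = c / f = 3.0000e+08 / 4.5821e+09 = 0.06547216 m
G_linear = 10^(5.7900/10) = 3.793150
Ae = G_linear * lambda^2 / (4*pi) = 3.793150 * 0.06547216^2 / (4*pi) = 1.294e-03 m^2

1.294e-03 m^2


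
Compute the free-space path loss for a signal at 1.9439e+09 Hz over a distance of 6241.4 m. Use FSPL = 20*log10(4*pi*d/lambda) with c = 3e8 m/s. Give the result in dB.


lambda = c / f = 3.0000e+08 / 1.9439e+09 = 0.1543289 m
FSPL = 20 * log10(4*pi*6241.4/0.1543289) = 114.1 dB

114.1 dB


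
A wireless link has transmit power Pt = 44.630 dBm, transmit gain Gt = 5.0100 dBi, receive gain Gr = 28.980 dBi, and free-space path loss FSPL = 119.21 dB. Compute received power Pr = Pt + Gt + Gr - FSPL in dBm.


Pr = 44.630 + 5.0100 + 28.980 - 119.21 = -40.59 dBm

-40.59 dBm


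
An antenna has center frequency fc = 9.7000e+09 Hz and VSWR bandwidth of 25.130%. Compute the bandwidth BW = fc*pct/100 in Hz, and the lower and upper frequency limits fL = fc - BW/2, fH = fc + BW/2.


BW = 9.7000e+09 * 25.130/100 = 2.437610e+09 Hz
fL = 9.7000e+09 - 2.437610e+09/2 = 8.481e+09 Hz
fH = 9.7000e+09 + 2.437610e+09/2 = 1.092e+10 Hz

BW=2.438e+09 Hz, fL=8.481e+09 Hz, fH=1.092e+10 Hz


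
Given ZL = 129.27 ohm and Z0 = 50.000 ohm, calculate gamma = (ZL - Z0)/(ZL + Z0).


gamma = (129.27 - 50.000) / (129.27 + 50.000) = 0.4422

0.4422


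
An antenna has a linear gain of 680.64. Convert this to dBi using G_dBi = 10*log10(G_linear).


G_dBi = 10 * log10(680.64) = 28.33 dBi

28.33 dBi


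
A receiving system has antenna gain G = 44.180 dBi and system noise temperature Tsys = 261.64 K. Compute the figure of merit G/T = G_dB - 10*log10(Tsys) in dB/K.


G/T = 44.180 - 10*log10(261.64) = 44.180 - 24.17704 = 20.00 dB/K

20.00 dB/K


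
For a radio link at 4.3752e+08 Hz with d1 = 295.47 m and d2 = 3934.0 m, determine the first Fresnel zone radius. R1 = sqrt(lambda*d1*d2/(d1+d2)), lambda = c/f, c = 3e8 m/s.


lambda = c / f = 3.0000e+08 / 4.3752e+08 = 0.6856829 m
R1 = sqrt(0.6856829 * 295.47 * 3934.0 / (295.47 + 3934.0)) = 13.73 m

13.73 m


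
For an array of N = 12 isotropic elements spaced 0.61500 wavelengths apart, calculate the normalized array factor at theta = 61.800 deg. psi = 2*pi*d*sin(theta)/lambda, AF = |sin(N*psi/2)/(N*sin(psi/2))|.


psi = 2*pi*0.61500*sin(61.800 deg) = 3.405497 rad
AF = |sin(12*3.405497/2) / (12*sin(3.405497/2))| = 0.08406

0.08406


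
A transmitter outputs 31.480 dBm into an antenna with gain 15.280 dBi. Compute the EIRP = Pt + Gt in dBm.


EIRP = Pt + Gt = 31.480 + 15.280 = 46.76 dBm

46.76 dBm


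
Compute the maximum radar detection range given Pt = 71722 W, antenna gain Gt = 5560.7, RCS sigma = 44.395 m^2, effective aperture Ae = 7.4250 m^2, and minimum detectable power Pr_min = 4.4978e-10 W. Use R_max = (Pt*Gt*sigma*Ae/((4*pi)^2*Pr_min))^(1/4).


R^4 = 71722*5560.7*44.395*7.4250 / ((4*pi)^2 * 4.4978e-10) = 1.850941e+18
R_max = 1.850941e+18^0.25 = 36885 m

36885 m


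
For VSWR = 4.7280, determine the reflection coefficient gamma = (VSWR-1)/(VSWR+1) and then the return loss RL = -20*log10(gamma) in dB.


gamma = (4.7280 - 1) / (4.7280 + 1) = 0.6508380
RL = -20 * log10(0.6508380) = 3.731 dB

3.731 dB


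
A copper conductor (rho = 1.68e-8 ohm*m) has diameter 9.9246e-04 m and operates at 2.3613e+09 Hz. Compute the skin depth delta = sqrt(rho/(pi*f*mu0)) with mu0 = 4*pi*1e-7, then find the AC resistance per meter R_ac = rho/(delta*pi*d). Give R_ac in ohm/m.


delta = sqrt(1.68e-8 / (pi * 2.3613e+09 * 4*pi*1e-7)) = 1.342453e-06 m
R_ac = 1.68e-8 / (1.342453e-06 * pi * 9.9246e-04) = 4.014 ohm/m

4.014 ohm/m


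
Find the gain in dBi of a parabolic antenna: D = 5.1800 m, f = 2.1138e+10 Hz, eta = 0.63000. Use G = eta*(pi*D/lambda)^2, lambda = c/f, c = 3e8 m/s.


lambda = c / f = 3.0000e+08 / 2.1138e+10 = 0.01419245 m
G_linear = 0.63000 * (pi * 5.1800 / 0.01419245)^2 = 828295.1
G_dBi = 10 * log10(828295.1) = 59.18 dBi

59.18 dBi


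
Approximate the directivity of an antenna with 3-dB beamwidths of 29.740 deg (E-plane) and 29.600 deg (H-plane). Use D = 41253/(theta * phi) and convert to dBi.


D_linear = 41253 / (29.740 * 29.600) = 46.86222
D_dBi = 10 * log10(46.86222) = 16.71 dBi

16.71 dBi


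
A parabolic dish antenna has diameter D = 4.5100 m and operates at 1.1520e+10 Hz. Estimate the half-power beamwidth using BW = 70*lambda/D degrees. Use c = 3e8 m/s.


lambda = c / f = 3.0000e+08 / 1.1520e+10 = 0.02604167 m
BW = 70 * 0.02604167 / 4.5100 = 0.4042 deg

0.4042 deg


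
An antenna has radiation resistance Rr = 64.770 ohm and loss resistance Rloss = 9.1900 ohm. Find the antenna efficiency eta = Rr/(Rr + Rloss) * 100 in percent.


eta = 64.770 / (64.770 + 9.1900) * 100 = 87.57%

87.57%


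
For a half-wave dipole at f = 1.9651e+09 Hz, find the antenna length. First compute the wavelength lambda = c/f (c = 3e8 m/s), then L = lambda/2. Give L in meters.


lambda = c / f = 3.0000e+08 / 1.9651e+09 = 0.1526640 m
L = lambda / 2 = 0.1526640 / 2 = 0.07633 m

0.07633 m


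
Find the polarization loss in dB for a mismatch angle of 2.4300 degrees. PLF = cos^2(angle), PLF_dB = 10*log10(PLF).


PLF_linear = cos^2(2.4300 deg) = 0.9982023
PLF_dB = 10 * log10(0.9982023) = -7.814e-03 dB

-7.814e-03 dB


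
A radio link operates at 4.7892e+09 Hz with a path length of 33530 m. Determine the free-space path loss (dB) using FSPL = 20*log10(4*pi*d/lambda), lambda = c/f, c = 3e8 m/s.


lambda = c / f = 3.0000e+08 / 4.7892e+09 = 0.06264094 m
FSPL = 20 * log10(4*pi*33530/0.06264094) = 136.6 dB

136.6 dB


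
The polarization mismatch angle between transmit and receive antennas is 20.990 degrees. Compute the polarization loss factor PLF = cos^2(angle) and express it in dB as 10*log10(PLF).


PLF_linear = cos^2(20.990 deg) = 0.8716892
PLF_dB = 10 * log10(0.8716892) = -0.5964 dB

-0.5964 dB


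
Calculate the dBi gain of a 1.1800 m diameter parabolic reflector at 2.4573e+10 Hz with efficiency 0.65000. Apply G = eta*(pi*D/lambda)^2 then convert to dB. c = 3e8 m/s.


lambda = c / f = 3.0000e+08 / 2.4573e+10 = 0.01220852 m
G_linear = 0.65000 * (pi * 1.1800 / 0.01220852)^2 = 59930.94
G_dBi = 10 * log10(59930.94) = 47.78 dBi

47.78 dBi


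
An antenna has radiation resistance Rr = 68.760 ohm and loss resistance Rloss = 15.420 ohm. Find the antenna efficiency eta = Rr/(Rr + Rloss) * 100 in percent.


eta = 68.760 / (68.760 + 15.420) * 100 = 81.68%

81.68%


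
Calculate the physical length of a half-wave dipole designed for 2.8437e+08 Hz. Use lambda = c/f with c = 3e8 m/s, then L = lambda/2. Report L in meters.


lambda = c / f = 3.0000e+08 / 2.8437e+08 = 1.054964 m
L = lambda / 2 = 1.054964 / 2 = 0.5275 m

0.5275 m


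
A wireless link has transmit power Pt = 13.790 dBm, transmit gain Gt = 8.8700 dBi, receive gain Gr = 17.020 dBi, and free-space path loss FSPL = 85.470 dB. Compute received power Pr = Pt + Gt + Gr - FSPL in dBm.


Pr = 13.790 + 8.8700 + 17.020 - 85.470 = -45.79 dBm

-45.79 dBm


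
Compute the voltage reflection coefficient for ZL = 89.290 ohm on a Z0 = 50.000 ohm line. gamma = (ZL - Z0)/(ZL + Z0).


gamma = (89.290 - 50.000) / (89.290 + 50.000) = 0.2821

0.2821


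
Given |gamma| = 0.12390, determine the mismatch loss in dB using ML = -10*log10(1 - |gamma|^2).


ML = -10 * log10(1 - 0.12390^2) = -10 * log10(0.98464879) = 0.06719 dB

0.06719 dB


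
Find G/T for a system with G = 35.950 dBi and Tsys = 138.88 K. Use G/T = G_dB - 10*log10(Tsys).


G/T = 35.950 - 10*log10(138.88) = 35.950 - 21.42640 = 14.52 dB/K

14.52 dB/K


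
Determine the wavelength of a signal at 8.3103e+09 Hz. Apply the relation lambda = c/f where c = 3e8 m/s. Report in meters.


lambda = c / f = 3.0000e+08 / 8.3103e+09 = 0.03610 m

0.03610 m


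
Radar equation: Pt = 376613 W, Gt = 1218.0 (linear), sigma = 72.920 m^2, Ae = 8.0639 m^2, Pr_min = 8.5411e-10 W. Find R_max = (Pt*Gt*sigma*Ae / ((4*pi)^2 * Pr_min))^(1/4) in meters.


R^4 = 376613*1218.0*72.920*8.0639 / ((4*pi)^2 * 8.5411e-10) = 1.999866e+18
R_max = 1.999866e+18^0.25 = 37605 m

37605 m


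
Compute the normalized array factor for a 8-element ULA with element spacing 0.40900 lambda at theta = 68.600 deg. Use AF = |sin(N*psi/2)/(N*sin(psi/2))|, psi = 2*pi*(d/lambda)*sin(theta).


psi = 2*pi*0.40900*sin(68.600 deg) = 2.392648 rad
AF = |sin(8*2.392648/2) / (8*sin(2.392648/2))| = 0.01951

0.01951


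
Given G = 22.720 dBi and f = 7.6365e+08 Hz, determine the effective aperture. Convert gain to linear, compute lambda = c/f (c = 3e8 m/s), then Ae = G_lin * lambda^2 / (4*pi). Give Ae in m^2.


lambda = c / f = 3.0000e+08 / 7.6365e+08 = 0.3928501 m
G_linear = 10^(22.720/10) = 187.0682
Ae = G_linear * lambda^2 / (4*pi) = 187.0682 * 0.3928501^2 / (4*pi) = 2.297 m^2

2.297 m^2


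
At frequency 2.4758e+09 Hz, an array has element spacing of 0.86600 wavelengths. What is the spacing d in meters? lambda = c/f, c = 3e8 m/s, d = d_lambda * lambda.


lambda = c / f = 3.0000e+08 / 2.4758e+09 = 0.1211730 m
d = 0.86600 * 0.1211730 = 0.1049 m

0.1049 m


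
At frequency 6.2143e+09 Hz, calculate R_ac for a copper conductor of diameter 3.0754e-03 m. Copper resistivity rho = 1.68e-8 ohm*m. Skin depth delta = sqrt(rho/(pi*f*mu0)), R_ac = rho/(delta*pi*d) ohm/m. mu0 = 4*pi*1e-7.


delta = sqrt(1.68e-8 / (pi * 6.2143e+09 * 4*pi*1e-7)) = 8.275203e-07 m
R_ac = 1.68e-8 / (8.275203e-07 * pi * 3.0754e-03) = 2.101 ohm/m

2.101 ohm/m


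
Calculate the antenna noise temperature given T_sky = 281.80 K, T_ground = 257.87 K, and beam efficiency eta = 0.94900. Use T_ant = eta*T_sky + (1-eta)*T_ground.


T_ant = 0.94900 * 281.80 + (1 - 0.94900) * 257.87 = 280.6 K

280.6 K


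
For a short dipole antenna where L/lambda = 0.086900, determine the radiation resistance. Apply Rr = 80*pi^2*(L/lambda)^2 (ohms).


Rr = 80 * pi^2 * (0.086900)^2 = 80 * 9.869604 * 7.551610e-03 = 5.963 ohm

5.963 ohm


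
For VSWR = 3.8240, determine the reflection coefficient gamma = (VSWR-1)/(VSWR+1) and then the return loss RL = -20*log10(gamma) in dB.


gamma = (3.8240 - 1) / (3.8240 + 1) = 0.5854063
RL = -20 * log10(0.5854063) = 4.651 dB

4.651 dB


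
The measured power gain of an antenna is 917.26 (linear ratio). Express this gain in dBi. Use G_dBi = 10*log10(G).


G_dBi = 10 * log10(917.26) = 29.62 dBi

29.62 dBi


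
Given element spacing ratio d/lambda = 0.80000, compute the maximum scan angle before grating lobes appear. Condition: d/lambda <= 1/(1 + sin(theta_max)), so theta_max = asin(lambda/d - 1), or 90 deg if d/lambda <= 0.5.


lambda/d - 1 = 1/0.80000 - 1 = 0.2500000
theta_max = asin(0.2500000) = 14.48 deg

14.48 deg


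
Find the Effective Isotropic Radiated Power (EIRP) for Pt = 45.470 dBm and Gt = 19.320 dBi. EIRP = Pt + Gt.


EIRP = Pt + Gt = 45.470 + 19.320 = 64.79 dBm

64.79 dBm


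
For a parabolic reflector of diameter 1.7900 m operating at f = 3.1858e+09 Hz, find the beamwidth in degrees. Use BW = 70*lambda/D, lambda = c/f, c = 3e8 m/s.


lambda = c / f = 3.0000e+08 / 3.1858e+09 = 0.09416787 m
BW = 70 * 0.09416787 / 1.7900 = 3.683 deg

3.683 deg


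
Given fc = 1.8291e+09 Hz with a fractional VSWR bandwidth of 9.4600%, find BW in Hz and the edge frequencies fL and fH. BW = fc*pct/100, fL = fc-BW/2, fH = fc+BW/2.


BW = 1.8291e+09 * 9.4600/100 = 1.730329e+08 Hz
fL = 1.8291e+09 - 1.730329e+08/2 = 1.743e+09 Hz
fH = 1.8291e+09 + 1.730329e+08/2 = 1.916e+09 Hz

BW=1.730e+08 Hz, fL=1.743e+09 Hz, fH=1.916e+09 Hz


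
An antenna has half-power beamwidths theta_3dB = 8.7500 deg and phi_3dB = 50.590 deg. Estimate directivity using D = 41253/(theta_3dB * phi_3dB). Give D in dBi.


D_linear = 41253 / (8.7500 * 50.590) = 93.19290
D_dBi = 10 * log10(93.19290) = 19.69 dBi

19.69 dBi


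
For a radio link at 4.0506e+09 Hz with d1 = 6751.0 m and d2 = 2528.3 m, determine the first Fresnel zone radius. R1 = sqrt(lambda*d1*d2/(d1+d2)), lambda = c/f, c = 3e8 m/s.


lambda = c / f = 3.0000e+08 / 4.0506e+09 = 0.07406310 m
R1 = sqrt(0.07406310 * 6751.0 * 2528.3 / (6751.0 + 2528.3)) = 11.67 m

11.67 m


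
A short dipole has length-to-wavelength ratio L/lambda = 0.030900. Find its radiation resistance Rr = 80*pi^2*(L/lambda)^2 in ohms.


Rr = 80 * pi^2 * (0.030900)^2 = 80 * 9.869604 * 9.548100e-04 = 0.7539 ohm

0.7539 ohm


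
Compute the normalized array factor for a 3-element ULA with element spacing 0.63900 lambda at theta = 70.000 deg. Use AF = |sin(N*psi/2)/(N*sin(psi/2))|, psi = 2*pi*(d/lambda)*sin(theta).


psi = 2*pi*0.63900*sin(70.000 deg) = 3.772824 rad
AF = |sin(3*3.772824/2) / (3*sin(3.772824/2))| = 0.2049

0.2049


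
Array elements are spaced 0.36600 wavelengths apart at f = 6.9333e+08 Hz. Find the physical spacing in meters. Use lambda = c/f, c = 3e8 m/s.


lambda = c / f = 3.0000e+08 / 6.9333e+08 = 0.4326944 m
d = 0.36600 * 0.4326944 = 0.1584 m

0.1584 m


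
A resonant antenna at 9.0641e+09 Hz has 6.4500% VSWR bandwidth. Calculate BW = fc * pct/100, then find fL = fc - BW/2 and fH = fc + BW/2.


BW = 9.0641e+09 * 6.4500/100 = 5.846344e+08 Hz
fL = 9.0641e+09 - 5.846344e+08/2 = 8.772e+09 Hz
fH = 9.0641e+09 + 5.846344e+08/2 = 9.356e+09 Hz

BW=5.846e+08 Hz, fL=8.772e+09 Hz, fH=9.356e+09 Hz


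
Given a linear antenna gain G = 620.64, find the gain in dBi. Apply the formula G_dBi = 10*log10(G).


G_dBi = 10 * log10(620.64) = 27.93 dBi

27.93 dBi


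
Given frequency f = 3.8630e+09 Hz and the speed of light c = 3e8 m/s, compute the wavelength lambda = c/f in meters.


lambda = c / f = 3.0000e+08 / 3.8630e+09 = 0.07766 m

0.07766 m


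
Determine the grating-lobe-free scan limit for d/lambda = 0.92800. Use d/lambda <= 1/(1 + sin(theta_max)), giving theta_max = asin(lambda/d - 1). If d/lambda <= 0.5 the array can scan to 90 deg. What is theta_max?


lambda/d - 1 = 1/0.92800 - 1 = 0.07758621
theta_max = asin(0.07758621) = 4.450 deg

4.450 deg


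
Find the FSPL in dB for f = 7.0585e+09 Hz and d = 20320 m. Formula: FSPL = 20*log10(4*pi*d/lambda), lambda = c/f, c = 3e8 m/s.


lambda = c / f = 3.0000e+08 / 7.0585e+09 = 0.04250195 m
FSPL = 20 * log10(4*pi*20320/0.04250195) = 135.6 dB

135.6 dB


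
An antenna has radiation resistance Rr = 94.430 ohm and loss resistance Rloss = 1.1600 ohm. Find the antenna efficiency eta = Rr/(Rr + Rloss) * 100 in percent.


eta = 94.430 / (94.430 + 1.1600) * 100 = 98.79%

98.79%


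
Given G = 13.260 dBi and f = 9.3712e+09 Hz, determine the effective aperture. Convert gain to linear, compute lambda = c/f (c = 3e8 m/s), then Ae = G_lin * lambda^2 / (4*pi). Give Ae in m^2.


lambda = c / f = 3.0000e+08 / 9.3712e+09 = 0.03201298 m
G_linear = 10^(13.260/10) = 21.18361
Ae = G_linear * lambda^2 / (4*pi) = 21.18361 * 0.03201298^2 / (4*pi) = 1.728e-03 m^2

1.728e-03 m^2


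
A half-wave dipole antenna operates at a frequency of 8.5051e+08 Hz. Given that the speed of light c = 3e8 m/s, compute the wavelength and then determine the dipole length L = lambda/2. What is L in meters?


lambda = c / f = 3.0000e+08 / 8.5051e+08 = 0.3527295 m
L = lambda / 2 = 0.3527295 / 2 = 0.1764 m

0.1764 m


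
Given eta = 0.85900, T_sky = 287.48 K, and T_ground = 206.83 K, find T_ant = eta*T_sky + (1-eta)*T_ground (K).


T_ant = 0.85900 * 287.48 + (1 - 0.85900) * 206.83 = 276.1 K

276.1 K


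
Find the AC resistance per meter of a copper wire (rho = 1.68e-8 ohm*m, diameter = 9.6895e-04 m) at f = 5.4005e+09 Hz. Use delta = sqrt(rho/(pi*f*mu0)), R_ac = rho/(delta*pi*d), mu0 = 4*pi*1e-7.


delta = sqrt(1.68e-8 / (pi * 5.4005e+09 * 4*pi*1e-7)) = 8.876828e-07 m
R_ac = 1.68e-8 / (8.876828e-07 * pi * 9.6895e-04) = 6.217 ohm/m

6.217 ohm/m


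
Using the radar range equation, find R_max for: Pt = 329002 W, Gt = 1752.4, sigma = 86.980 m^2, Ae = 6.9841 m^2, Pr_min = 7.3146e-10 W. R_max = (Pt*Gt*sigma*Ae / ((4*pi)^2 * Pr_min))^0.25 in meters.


R^4 = 329002*1752.4*86.980*6.9841 / ((4*pi)^2 * 7.3146e-10) = 3.032154e+18
R_max = 3.032154e+18^0.25 = 41729 m

41729 m


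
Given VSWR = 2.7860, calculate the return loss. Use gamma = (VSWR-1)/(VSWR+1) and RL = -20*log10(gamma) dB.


gamma = (2.7860 - 1) / (2.7860 + 1) = 0.4717380
RL = -20 * log10(0.4717380) = 6.526 dB

6.526 dB


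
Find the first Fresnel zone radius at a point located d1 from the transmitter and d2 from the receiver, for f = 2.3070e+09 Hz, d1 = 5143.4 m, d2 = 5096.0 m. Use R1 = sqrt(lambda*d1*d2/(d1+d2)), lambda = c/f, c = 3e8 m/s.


lambda = c / f = 3.0000e+08 / 2.3070e+09 = 0.1300390 m
R1 = sqrt(0.1300390 * 5143.4 * 5096.0 / (5143.4 + 5096.0)) = 18.24 m

18.24 m


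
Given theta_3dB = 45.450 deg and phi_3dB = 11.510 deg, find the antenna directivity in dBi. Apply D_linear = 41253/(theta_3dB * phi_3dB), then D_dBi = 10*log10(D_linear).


D_linear = 41253 / (45.450 * 11.510) = 78.85810
D_dBi = 10 * log10(78.85810) = 18.97 dBi

18.97 dBi


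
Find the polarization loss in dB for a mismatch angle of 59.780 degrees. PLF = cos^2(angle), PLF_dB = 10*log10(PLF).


PLF_linear = cos^2(59.780 deg) = 0.2533326
PLF_dB = 10 * log10(0.2533326) = -5.963 dB

-5.963 dB


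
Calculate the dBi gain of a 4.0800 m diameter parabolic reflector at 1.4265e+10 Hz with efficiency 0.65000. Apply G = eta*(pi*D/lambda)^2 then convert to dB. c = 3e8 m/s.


lambda = c / f = 3.0000e+08 / 1.4265e+10 = 0.02103049 m
G_linear = 0.65000 * (pi * 4.0800 / 0.02103049)^2 = 241454.1
G_dBi = 10 * log10(241454.1) = 53.83 dBi

53.83 dBi


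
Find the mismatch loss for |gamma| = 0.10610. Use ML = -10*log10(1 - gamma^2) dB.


ML = -10 * log10(1 - 0.10610^2) = -10 * log10(0.98874279) = 0.04917 dB

0.04917 dB


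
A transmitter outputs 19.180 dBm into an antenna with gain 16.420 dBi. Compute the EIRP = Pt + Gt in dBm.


EIRP = Pt + Gt = 19.180 + 16.420 = 35.60 dBm

35.60 dBm


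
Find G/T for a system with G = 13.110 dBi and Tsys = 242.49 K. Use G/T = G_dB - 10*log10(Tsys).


G/T = 13.110 - 10*log10(242.49) = 13.110 - 23.84694 = -10.74 dB/K

-10.74 dB/K


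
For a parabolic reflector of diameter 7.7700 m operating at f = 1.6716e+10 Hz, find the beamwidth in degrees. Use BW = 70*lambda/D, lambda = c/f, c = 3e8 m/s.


lambda = c / f = 3.0000e+08 / 1.6716e+10 = 0.01794688 m
BW = 70 * 0.01794688 / 7.7700 = 0.1617 deg

0.1617 deg


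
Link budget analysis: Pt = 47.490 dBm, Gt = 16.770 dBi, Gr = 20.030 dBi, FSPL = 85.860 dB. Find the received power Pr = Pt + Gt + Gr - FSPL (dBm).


Pr = 47.490 + 16.770 + 20.030 - 85.860 = -1.57 dBm

-1.57 dBm


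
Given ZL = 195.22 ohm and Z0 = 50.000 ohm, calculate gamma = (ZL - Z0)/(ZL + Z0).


gamma = (195.22 - 50.000) / (195.22 + 50.000) = 0.5922

0.5922


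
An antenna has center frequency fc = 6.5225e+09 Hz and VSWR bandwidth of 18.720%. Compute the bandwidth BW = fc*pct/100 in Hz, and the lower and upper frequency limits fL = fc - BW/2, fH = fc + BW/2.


BW = 6.5225e+09 * 18.720/100 = 1.221012e+09 Hz
fL = 6.5225e+09 - 1.221012e+09/2 = 5.912e+09 Hz
fH = 6.5225e+09 + 1.221012e+09/2 = 7.133e+09 Hz

BW=1.221e+09 Hz, fL=5.912e+09 Hz, fH=7.133e+09 Hz


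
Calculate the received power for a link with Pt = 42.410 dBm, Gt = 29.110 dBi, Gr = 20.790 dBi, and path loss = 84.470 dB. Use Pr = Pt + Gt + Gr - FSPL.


Pr = 42.410 + 29.110 + 20.790 - 84.470 = 7.84 dBm

7.84 dBm


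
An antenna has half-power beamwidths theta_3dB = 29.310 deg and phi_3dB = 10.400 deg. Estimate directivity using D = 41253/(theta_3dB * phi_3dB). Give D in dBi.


D_linear = 41253 / (29.310 * 10.400) = 135.3338
D_dBi = 10 * log10(135.3338) = 21.31 dBi

21.31 dBi


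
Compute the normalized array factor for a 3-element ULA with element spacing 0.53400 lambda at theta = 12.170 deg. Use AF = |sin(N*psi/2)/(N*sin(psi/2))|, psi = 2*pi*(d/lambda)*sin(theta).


psi = 2*pi*0.53400*sin(12.170 deg) = 0.7073242 rad
AF = |sin(3*0.7073242/2) / (3*sin(0.7073242/2))| = 0.8401

0.8401


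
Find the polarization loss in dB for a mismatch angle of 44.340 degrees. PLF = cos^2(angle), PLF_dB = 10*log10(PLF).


PLF_linear = cos^2(44.340 deg) = 0.5115182
PLF_dB = 10 * log10(0.5115182) = -2.911 dB

-2.911 dB


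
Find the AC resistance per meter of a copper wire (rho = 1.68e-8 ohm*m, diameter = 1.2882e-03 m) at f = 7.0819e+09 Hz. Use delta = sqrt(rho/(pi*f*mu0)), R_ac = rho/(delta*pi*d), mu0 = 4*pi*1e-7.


delta = sqrt(1.68e-8 / (pi * 7.0819e+09 * 4*pi*1e-7)) = 7.751752e-07 m
R_ac = 1.68e-8 / (7.751752e-07 * pi * 1.2882e-03) = 5.355 ohm/m

5.355 ohm/m


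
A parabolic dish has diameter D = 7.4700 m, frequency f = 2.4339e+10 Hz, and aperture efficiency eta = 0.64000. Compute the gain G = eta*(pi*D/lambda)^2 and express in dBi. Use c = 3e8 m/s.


lambda = c / f = 3.0000e+08 / 2.4339e+10 = 0.01232590 m
G_linear = 0.64000 * (pi * 7.4700 / 0.01232590)^2 = 2.319977e+06
G_dBi = 10 * log10(2.319977e+06) = 63.65 dBi

63.65 dBi


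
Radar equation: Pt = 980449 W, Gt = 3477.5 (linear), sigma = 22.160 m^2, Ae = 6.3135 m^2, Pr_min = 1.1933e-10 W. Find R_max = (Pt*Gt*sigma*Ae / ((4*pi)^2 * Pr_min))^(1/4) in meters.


R^4 = 980449*3477.5*22.160*6.3135 / ((4*pi)^2 * 1.1933e-10) = 2.531411e+19
R_max = 2.531411e+19^0.25 = 70932 m

70932 m


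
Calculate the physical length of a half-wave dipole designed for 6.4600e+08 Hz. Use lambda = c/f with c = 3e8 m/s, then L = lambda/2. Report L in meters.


lambda = c / f = 3.0000e+08 / 6.4600e+08 = 0.4643963 m
L = lambda / 2 = 0.4643963 / 2 = 0.2322 m

0.2322 m


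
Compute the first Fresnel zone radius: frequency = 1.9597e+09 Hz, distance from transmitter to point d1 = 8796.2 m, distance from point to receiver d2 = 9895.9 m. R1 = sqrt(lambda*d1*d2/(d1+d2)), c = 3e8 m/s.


lambda = c / f = 3.0000e+08 / 1.9597e+09 = 0.1530847 m
R1 = sqrt(0.1530847 * 8796.2 * 9895.9 / (8796.2 + 9895.9)) = 26.70 m

26.70 m


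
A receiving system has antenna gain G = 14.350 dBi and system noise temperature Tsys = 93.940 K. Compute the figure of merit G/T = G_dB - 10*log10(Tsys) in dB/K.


G/T = 14.350 - 10*log10(93.940) = 14.350 - 19.72851 = -5.379 dB/K

-5.379 dB/K


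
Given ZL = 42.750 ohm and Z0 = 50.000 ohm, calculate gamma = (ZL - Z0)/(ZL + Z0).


gamma = (42.750 - 50.000) / (42.750 + 50.000) = -0.07817

-0.07817


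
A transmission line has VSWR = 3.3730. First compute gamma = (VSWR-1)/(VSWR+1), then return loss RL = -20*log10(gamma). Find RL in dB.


gamma = (3.3730 - 1) / (3.3730 + 1) = 0.5426481
RL = -20 * log10(0.5426481) = 5.310 dB

5.310 dB


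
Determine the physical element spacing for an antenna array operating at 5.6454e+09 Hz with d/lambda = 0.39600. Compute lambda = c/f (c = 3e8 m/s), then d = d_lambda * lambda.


lambda = c / f = 3.0000e+08 / 5.6454e+09 = 0.05314061 m
d = 0.39600 * 0.05314061 = 0.02104 m

0.02104 m


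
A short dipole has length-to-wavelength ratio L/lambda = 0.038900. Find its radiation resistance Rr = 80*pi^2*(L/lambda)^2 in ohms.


Rr = 80 * pi^2 * (0.038900)^2 = 80 * 9.869604 * 1.513210e-03 = 1.195 ohm

1.195 ohm


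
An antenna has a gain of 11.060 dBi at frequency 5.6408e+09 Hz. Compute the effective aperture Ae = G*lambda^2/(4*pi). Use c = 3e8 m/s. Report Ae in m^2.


lambda = c / f = 3.0000e+08 / 5.6408e+09 = 0.05318395 m
G_linear = 10^(11.060/10) = 12.76439
Ae = G_linear * lambda^2 / (4*pi) = 12.76439 * 0.05318395^2 / (4*pi) = 2.873e-03 m^2

2.873e-03 m^2


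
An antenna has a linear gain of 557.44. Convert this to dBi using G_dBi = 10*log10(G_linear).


G_dBi = 10 * log10(557.44) = 27.46 dBi

27.46 dBi


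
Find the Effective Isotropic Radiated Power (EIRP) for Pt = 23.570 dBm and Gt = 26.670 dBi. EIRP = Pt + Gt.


EIRP = Pt + Gt = 23.570 + 26.670 = 50.24 dBm

50.24 dBm


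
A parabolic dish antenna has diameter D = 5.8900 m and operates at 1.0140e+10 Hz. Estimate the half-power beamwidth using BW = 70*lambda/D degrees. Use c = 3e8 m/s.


lambda = c / f = 3.0000e+08 / 1.0140e+10 = 0.02958580 m
BW = 70 * 0.02958580 / 5.8900 = 0.3516 deg

0.3516 deg


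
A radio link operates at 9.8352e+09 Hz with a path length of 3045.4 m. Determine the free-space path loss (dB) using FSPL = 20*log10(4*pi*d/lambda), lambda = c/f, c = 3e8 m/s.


lambda = c / f = 3.0000e+08 / 9.8352e+09 = 0.03050268 m
FSPL = 20 * log10(4*pi*3045.4/0.03050268) = 122.0 dB

122.0 dB


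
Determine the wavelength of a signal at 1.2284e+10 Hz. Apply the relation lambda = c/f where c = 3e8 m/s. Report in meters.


lambda = c / f = 3.0000e+08 / 1.2284e+10 = 0.02442 m

0.02442 m


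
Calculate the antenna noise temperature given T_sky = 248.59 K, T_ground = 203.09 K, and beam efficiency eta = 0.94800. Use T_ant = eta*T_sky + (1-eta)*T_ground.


T_ant = 0.94800 * 248.59 + (1 - 0.94800) * 203.09 = 246.2 K

246.2 K


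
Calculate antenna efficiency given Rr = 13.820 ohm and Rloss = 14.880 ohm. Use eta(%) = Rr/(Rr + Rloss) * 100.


eta = 13.820 / (13.820 + 14.880) * 100 = 48.15%

48.15%


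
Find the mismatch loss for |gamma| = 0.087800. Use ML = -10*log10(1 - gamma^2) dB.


ML = -10 * log10(1 - 0.087800^2) = -10 * log10(0.99229116) = 0.03361 dB

0.03361 dB


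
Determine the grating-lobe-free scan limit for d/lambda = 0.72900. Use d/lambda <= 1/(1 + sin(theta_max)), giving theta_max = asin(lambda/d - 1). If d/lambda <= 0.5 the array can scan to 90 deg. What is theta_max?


lambda/d - 1 = 1/0.72900 - 1 = 0.3717421
theta_max = asin(0.3717421) = 21.82 deg

21.82 deg


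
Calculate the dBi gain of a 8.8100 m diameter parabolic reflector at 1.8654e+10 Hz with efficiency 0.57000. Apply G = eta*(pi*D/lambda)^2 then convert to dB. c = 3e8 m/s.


lambda = c / f = 3.0000e+08 / 1.8654e+10 = 0.01608234 m
G_linear = 0.57000 * (pi * 8.8100 / 0.01608234)^2 = 1.688216e+06
G_dBi = 10 * log10(1.688216e+06) = 62.27 dBi

62.27 dBi


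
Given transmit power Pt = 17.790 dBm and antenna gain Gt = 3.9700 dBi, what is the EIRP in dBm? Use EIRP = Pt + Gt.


EIRP = Pt + Gt = 17.790 + 3.9700 = 21.76 dBm

21.76 dBm


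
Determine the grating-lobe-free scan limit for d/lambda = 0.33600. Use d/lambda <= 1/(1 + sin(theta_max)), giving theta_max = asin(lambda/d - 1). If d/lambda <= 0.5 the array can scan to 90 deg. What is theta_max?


lambda/d - 1 = 1/0.33600 - 1 = 1.976190 >= 1
d/lambda <= 0.5, so the array can scan to endfire without grating lobes: theta_max = 90 deg

90 deg


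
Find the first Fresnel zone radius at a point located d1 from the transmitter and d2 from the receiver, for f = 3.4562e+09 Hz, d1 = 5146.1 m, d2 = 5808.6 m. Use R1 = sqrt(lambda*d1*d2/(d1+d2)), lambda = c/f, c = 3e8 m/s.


lambda = c / f = 3.0000e+08 / 3.4562e+09 = 0.08680053 m
R1 = sqrt(0.08680053 * 5146.1 * 5808.6 / (5146.1 + 5808.6)) = 15.39 m

15.39 m


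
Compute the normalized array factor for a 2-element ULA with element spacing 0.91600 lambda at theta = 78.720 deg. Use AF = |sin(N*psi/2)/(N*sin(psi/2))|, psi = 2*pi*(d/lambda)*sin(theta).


psi = 2*pi*0.91600*sin(78.720 deg) = 5.644221 rad
AF = |sin(2*5.644221/2) / (2*sin(5.644221/2))| = 0.9494

0.9494


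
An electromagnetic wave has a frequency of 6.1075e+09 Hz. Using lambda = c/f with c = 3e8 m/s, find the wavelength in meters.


lambda = c / f = 3.0000e+08 / 6.1075e+09 = 0.04912 m

0.04912 m


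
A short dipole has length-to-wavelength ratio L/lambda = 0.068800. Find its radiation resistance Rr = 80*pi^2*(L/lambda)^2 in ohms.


Rr = 80 * pi^2 * (0.068800)^2 = 80 * 9.869604 * 4.733440e-03 = 3.737 ohm

3.737 ohm


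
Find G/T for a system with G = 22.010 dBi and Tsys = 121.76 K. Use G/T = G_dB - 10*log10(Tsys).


G/T = 22.010 - 10*log10(121.76) = 22.010 - 20.85505 = 1.155 dB/K

1.155 dB/K


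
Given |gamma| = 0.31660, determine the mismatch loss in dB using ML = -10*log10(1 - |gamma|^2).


ML = -10 * log10(1 - 0.31660^2) = -10 * log10(0.89976444) = 0.4587 dB

0.4587 dB


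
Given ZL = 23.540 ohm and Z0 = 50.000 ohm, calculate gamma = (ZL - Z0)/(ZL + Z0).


gamma = (23.540 - 50.000) / (23.540 + 50.000) = -0.3598

-0.3598


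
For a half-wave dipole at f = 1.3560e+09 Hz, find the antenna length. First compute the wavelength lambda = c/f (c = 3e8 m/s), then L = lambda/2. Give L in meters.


lambda = c / f = 3.0000e+08 / 1.3560e+09 = 0.2212389 m
L = lambda / 2 = 0.2212389 / 2 = 0.1106 m

0.1106 m


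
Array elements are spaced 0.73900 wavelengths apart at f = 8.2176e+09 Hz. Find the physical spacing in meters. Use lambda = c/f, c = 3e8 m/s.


lambda = c / f = 3.0000e+08 / 8.2176e+09 = 0.03650701 m
d = 0.73900 * 0.03650701 = 0.02698 m

0.02698 m


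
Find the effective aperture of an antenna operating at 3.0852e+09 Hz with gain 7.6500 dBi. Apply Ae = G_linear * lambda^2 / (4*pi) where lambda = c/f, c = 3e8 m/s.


lambda = c / f = 3.0000e+08 / 3.0852e+09 = 0.09723843 m
G_linear = 10^(7.6500/10) = 5.821032
Ae = G_linear * lambda^2 / (4*pi) = 5.821032 * 0.09723843^2 / (4*pi) = 4.380e-03 m^2

4.380e-03 m^2


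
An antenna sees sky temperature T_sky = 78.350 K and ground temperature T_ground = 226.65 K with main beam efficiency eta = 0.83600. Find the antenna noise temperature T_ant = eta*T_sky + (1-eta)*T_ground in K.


T_ant = 0.83600 * 78.350 + (1 - 0.83600) * 226.65 = 102.7 K

102.7 K


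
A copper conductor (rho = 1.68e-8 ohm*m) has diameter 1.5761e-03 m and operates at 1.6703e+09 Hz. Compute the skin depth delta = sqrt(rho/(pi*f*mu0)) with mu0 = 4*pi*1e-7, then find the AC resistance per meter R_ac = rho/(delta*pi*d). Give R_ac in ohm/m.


delta = sqrt(1.68e-8 / (pi * 1.6703e+09 * 4*pi*1e-7)) = 1.596164e-06 m
R_ac = 1.68e-8 / (1.596164e-06 * pi * 1.5761e-03) = 2.126 ohm/m

2.126 ohm/m


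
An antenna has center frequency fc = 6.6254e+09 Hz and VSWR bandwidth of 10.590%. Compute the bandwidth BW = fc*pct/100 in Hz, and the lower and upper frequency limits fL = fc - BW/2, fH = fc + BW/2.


BW = 6.6254e+09 * 10.590/100 = 7.016299e+08 Hz
fL = 6.6254e+09 - 7.016299e+08/2 = 6.275e+09 Hz
fH = 6.6254e+09 + 7.016299e+08/2 = 6.976e+09 Hz

BW=7.016e+08 Hz, fL=6.275e+09 Hz, fH=6.976e+09 Hz


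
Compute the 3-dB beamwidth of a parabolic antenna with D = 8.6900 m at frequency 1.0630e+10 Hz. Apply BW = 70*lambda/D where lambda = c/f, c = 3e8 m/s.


lambda = c / f = 3.0000e+08 / 1.0630e+10 = 0.02822201 m
BW = 70 * 0.02822201 / 8.6900 = 0.2273 deg

0.2273 deg


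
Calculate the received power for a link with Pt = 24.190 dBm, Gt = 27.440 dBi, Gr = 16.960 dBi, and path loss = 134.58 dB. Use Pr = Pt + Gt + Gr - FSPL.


Pr = 24.190 + 27.440 + 16.960 - 134.58 = -65.99 dBm

-65.99 dBm


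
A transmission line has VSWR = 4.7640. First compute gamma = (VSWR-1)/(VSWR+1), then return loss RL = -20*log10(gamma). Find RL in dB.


gamma = (4.7640 - 1) / (4.7640 + 1) = 0.6530187
RL = -20 * log10(0.6530187) = 3.701 dB

3.701 dB


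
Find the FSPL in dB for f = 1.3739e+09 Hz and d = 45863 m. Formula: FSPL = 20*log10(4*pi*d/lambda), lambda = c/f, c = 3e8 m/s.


lambda = c / f = 3.0000e+08 / 1.3739e+09 = 0.2183565 m
FSPL = 20 * log10(4*pi*45863/0.2183565) = 128.4 dB

128.4 dB


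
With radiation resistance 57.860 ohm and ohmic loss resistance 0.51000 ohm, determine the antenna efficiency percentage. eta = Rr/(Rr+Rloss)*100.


eta = 57.860 / (57.860 + 0.51000) * 100 = 99.13%

99.13%


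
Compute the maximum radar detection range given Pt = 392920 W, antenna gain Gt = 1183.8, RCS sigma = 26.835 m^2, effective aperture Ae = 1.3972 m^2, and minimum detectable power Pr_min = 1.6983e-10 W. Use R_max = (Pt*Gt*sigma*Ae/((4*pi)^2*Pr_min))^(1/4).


R^4 = 392920*1183.8*26.835*1.3972 / ((4*pi)^2 * 1.6983e-10) = 6.502921e+17
R_max = 6.502921e+17^0.25 = 28397 m

28397 m


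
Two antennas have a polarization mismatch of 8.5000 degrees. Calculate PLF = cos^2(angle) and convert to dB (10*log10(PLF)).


PLF_linear = cos^2(8.5000 deg) = 0.9781524
PLF_dB = 10 * log10(0.9781524) = -0.09593 dB

-0.09593 dB


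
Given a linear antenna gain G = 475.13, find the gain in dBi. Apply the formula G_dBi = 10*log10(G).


G_dBi = 10 * log10(475.13) = 26.77 dBi

26.77 dBi


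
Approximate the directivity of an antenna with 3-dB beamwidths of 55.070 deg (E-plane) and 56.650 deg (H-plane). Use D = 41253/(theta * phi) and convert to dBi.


D_linear = 41253 / (55.070 * 56.650) = 13.22332
D_dBi = 10 * log10(13.22332) = 11.21 dBi

11.21 dBi


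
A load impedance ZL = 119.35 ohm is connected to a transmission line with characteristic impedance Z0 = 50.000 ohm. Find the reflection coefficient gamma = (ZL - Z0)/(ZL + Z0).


gamma = (119.35 - 50.000) / (119.35 + 50.000) = 0.4095

0.4095


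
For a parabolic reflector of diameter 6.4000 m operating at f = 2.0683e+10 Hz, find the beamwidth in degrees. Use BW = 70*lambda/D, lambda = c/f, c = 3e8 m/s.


lambda = c / f = 3.0000e+08 / 2.0683e+10 = 0.01450467 m
BW = 70 * 0.01450467 / 6.4000 = 0.1586 deg

0.1586 deg


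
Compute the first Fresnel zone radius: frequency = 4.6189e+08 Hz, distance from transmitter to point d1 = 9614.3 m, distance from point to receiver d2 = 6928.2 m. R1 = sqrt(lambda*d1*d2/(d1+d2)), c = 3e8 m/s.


lambda = c / f = 3.0000e+08 / 4.6189e+08 = 0.6495053 m
R1 = sqrt(0.6495053 * 9614.3 * 6928.2 / (9614.3 + 6928.2)) = 51.14 m

51.14 m


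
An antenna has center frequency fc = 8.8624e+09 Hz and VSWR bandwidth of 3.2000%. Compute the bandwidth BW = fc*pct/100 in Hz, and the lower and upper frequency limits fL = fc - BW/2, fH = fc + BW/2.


BW = 8.8624e+09 * 3.2000/100 = 2.835968e+08 Hz
fL = 8.8624e+09 - 2.835968e+08/2 = 8.721e+09 Hz
fH = 8.8624e+09 + 2.835968e+08/2 = 9.004e+09 Hz

BW=2.836e+08 Hz, fL=8.721e+09 Hz, fH=9.004e+09 Hz


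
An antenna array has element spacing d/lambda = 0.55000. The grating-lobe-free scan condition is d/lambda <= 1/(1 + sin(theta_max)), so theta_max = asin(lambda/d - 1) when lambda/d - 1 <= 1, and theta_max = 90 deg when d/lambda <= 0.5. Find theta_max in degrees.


lambda/d - 1 = 1/0.55000 - 1 = 0.8181818
theta_max = asin(0.8181818) = 54.90 deg

54.90 deg


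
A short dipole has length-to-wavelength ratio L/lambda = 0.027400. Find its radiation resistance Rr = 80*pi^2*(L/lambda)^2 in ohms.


Rr = 80 * pi^2 * (0.027400)^2 = 80 * 9.869604 * 7.507600e-04 = 0.5928 ohm

0.5928 ohm


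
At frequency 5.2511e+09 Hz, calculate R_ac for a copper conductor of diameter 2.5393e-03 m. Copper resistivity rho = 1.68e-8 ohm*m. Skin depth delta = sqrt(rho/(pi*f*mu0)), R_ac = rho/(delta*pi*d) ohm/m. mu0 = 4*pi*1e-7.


delta = sqrt(1.68e-8 / (pi * 5.2511e+09 * 4*pi*1e-7)) = 9.002220e-07 m
R_ac = 1.68e-8 / (9.002220e-07 * pi * 2.5393e-03) = 2.339 ohm/m

2.339 ohm/m


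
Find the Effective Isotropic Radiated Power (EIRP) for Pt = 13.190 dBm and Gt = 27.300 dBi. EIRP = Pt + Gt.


EIRP = Pt + Gt = 13.190 + 27.300 = 40.49 dBm

40.49 dBm


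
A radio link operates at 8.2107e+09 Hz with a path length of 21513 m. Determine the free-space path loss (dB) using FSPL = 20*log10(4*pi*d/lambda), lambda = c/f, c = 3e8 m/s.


lambda = c / f = 3.0000e+08 / 8.2107e+09 = 0.03653769 m
FSPL = 20 * log10(4*pi*21513/0.03653769) = 137.4 dB

137.4 dB


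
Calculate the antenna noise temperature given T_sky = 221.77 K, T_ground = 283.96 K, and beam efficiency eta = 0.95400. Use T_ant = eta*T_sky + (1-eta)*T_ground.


T_ant = 0.95400 * 221.77 + (1 - 0.95400) * 283.96 = 224.6 K

224.6 K


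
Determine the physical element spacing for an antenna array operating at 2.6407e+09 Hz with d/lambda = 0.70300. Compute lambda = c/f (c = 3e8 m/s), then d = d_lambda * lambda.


lambda = c / f = 3.0000e+08 / 2.6407e+09 = 0.1136062 m
d = 0.70300 * 0.1136062 = 0.07987 m

0.07987 m


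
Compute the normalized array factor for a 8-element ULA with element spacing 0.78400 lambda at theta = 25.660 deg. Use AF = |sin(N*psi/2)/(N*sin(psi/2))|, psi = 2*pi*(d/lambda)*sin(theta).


psi = 2*pi*0.78400*sin(25.660 deg) = 2.133113 rad
AF = |sin(8*2.133113/2) / (8*sin(2.133113/2))| = 0.1112

0.1112


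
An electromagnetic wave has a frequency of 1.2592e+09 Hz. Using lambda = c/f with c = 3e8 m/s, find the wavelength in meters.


lambda = c / f = 3.0000e+08 / 1.2592e+09 = 0.2382 m

0.2382 m


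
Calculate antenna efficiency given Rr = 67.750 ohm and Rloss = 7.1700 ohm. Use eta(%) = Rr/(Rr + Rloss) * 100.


eta = 67.750 / (67.750 + 7.1700) * 100 = 90.43%

90.43%


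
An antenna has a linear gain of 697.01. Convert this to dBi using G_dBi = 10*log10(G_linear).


G_dBi = 10 * log10(697.01) = 28.43 dBi

28.43 dBi


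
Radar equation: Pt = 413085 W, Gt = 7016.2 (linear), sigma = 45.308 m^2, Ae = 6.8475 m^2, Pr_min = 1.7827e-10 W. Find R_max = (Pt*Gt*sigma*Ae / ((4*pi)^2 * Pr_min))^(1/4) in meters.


R^4 = 413085*7016.2*45.308*6.8475 / ((4*pi)^2 * 1.7827e-10) = 3.194113e+19
R_max = 3.194113e+19^0.25 = 75177 m

75177 m


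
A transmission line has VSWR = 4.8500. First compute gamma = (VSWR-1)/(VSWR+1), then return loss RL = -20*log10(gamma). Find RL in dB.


gamma = (4.8500 - 1) / (4.8500 + 1) = 0.6581197
RL = -20 * log10(0.6581197) = 3.634 dB

3.634 dB
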